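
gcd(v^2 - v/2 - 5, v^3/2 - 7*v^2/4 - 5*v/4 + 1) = 1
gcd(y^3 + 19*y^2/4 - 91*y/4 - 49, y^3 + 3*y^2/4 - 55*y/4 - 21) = y^2 - 9*y/4 - 7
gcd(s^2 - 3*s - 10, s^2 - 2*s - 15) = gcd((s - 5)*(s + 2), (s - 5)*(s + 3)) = s - 5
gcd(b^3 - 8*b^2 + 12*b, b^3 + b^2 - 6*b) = b^2 - 2*b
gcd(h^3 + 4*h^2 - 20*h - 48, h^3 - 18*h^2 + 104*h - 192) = h - 4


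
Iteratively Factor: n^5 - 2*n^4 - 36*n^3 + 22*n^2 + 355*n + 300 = (n - 5)*(n^4 + 3*n^3 - 21*n^2 - 83*n - 60) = (n - 5)*(n + 1)*(n^3 + 2*n^2 - 23*n - 60) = (n - 5)^2*(n + 1)*(n^2 + 7*n + 12) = (n - 5)^2*(n + 1)*(n + 3)*(n + 4)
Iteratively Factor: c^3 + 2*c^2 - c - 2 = (c - 1)*(c^2 + 3*c + 2) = (c - 1)*(c + 1)*(c + 2)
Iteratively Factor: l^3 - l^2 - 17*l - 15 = (l + 3)*(l^2 - 4*l - 5) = (l - 5)*(l + 3)*(l + 1)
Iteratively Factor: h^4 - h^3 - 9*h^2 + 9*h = (h - 3)*(h^3 + 2*h^2 - 3*h) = (h - 3)*(h - 1)*(h^2 + 3*h) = (h - 3)*(h - 1)*(h + 3)*(h)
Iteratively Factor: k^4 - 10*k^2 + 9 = (k - 3)*(k^3 + 3*k^2 - k - 3) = (k - 3)*(k + 3)*(k^2 - 1) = (k - 3)*(k + 1)*(k + 3)*(k - 1)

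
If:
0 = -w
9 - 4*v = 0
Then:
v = 9/4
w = 0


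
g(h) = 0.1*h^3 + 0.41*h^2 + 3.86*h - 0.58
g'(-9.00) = 20.78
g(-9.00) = -75.01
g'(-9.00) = 20.78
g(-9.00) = -75.01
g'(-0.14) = 3.75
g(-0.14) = -1.11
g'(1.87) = 6.44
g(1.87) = 8.73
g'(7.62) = 27.53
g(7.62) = 96.88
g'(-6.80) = 12.16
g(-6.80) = -39.31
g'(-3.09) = 4.19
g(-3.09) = -11.54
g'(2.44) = 7.65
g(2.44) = 12.73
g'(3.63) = 10.79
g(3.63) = 23.62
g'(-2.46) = 3.66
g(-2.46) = -9.08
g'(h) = 0.3*h^2 + 0.82*h + 3.86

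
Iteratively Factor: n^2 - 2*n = (n)*(n - 2)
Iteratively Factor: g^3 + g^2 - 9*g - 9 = (g - 3)*(g^2 + 4*g + 3) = (g - 3)*(g + 1)*(g + 3)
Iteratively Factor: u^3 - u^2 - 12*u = (u + 3)*(u^2 - 4*u) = (u - 4)*(u + 3)*(u)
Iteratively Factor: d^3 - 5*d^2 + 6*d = (d - 2)*(d^2 - 3*d) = d*(d - 2)*(d - 3)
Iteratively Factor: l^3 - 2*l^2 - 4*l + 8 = (l - 2)*(l^2 - 4) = (l - 2)^2*(l + 2)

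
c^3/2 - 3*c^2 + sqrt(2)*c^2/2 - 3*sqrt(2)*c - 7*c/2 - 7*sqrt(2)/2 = (c/2 + sqrt(2)/2)*(c - 7)*(c + 1)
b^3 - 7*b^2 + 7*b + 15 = (b - 5)*(b - 3)*(b + 1)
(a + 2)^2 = a^2 + 4*a + 4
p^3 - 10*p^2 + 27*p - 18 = (p - 6)*(p - 3)*(p - 1)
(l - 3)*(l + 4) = l^2 + l - 12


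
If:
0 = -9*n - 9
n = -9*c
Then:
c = 1/9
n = -1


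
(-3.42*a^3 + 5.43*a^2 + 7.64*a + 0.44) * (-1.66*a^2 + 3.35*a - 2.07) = 5.6772*a^5 - 20.4708*a^4 + 12.5875*a^3 + 13.6235*a^2 - 14.3408*a - 0.9108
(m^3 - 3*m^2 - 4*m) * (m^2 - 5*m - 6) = m^5 - 8*m^4 + 5*m^3 + 38*m^2 + 24*m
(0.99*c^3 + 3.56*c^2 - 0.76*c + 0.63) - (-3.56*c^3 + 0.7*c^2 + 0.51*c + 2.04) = 4.55*c^3 + 2.86*c^2 - 1.27*c - 1.41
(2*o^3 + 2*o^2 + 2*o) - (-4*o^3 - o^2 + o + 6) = 6*o^3 + 3*o^2 + o - 6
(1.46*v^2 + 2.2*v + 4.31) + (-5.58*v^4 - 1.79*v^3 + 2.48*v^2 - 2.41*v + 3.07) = -5.58*v^4 - 1.79*v^3 + 3.94*v^2 - 0.21*v + 7.38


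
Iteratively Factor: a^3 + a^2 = (a)*(a^2 + a) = a^2*(a + 1)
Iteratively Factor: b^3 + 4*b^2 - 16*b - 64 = (b - 4)*(b^2 + 8*b + 16) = (b - 4)*(b + 4)*(b + 4)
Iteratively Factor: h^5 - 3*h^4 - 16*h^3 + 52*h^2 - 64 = (h - 2)*(h^4 - h^3 - 18*h^2 + 16*h + 32) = (h - 2)*(h + 1)*(h^3 - 2*h^2 - 16*h + 32) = (h - 2)^2*(h + 1)*(h^2 - 16) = (h - 4)*(h - 2)^2*(h + 1)*(h + 4)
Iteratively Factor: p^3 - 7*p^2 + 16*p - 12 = (p - 2)*(p^2 - 5*p + 6) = (p - 2)^2*(p - 3)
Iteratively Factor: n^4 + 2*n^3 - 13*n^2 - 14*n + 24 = (n + 2)*(n^3 - 13*n + 12) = (n + 2)*(n + 4)*(n^2 - 4*n + 3) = (n - 3)*(n + 2)*(n + 4)*(n - 1)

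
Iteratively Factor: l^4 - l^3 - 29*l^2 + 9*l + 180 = (l + 3)*(l^3 - 4*l^2 - 17*l + 60) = (l - 3)*(l + 3)*(l^2 - l - 20) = (l - 3)*(l + 3)*(l + 4)*(l - 5)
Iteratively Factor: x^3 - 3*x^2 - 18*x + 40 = (x + 4)*(x^2 - 7*x + 10) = (x - 5)*(x + 4)*(x - 2)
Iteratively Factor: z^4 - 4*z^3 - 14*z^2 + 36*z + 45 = (z + 1)*(z^3 - 5*z^2 - 9*z + 45) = (z - 3)*(z + 1)*(z^2 - 2*z - 15) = (z - 3)*(z + 1)*(z + 3)*(z - 5)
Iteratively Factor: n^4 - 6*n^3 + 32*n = (n + 2)*(n^3 - 8*n^2 + 16*n) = (n - 4)*(n + 2)*(n^2 - 4*n) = (n - 4)^2*(n + 2)*(n)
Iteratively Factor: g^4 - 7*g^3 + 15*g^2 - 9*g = (g - 3)*(g^3 - 4*g^2 + 3*g) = (g - 3)^2*(g^2 - g) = (g - 3)^2*(g - 1)*(g)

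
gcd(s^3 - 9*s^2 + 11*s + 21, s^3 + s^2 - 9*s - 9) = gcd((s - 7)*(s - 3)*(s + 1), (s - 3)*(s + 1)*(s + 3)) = s^2 - 2*s - 3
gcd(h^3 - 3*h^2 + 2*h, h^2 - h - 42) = 1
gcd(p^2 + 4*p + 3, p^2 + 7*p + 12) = p + 3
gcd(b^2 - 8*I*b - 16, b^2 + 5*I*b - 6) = 1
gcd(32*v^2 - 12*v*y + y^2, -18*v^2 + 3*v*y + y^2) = 1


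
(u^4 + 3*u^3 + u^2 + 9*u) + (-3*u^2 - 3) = u^4 + 3*u^3 - 2*u^2 + 9*u - 3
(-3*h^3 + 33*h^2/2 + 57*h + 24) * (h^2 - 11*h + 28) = -3*h^5 + 99*h^4/2 - 417*h^3/2 - 141*h^2 + 1332*h + 672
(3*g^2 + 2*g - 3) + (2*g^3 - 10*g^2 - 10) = 2*g^3 - 7*g^2 + 2*g - 13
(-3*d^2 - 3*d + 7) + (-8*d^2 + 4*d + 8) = -11*d^2 + d + 15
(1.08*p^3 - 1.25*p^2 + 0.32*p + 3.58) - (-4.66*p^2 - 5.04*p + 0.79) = 1.08*p^3 + 3.41*p^2 + 5.36*p + 2.79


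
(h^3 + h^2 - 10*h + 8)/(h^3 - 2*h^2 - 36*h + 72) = (h^2 + 3*h - 4)/(h^2 - 36)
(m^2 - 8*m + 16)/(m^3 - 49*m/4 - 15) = 4*(m - 4)/(4*m^2 + 16*m + 15)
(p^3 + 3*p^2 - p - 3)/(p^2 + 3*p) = p - 1/p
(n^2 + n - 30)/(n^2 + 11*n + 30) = (n - 5)/(n + 5)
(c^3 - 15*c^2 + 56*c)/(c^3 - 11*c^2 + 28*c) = (c - 8)/(c - 4)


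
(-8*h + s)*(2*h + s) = -16*h^2 - 6*h*s + s^2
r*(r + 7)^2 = r^3 + 14*r^2 + 49*r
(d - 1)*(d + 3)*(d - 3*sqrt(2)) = d^3 - 3*sqrt(2)*d^2 + 2*d^2 - 6*sqrt(2)*d - 3*d + 9*sqrt(2)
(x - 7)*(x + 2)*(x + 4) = x^3 - x^2 - 34*x - 56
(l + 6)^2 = l^2 + 12*l + 36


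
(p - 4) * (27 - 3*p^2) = -3*p^3 + 12*p^2 + 27*p - 108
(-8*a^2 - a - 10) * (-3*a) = 24*a^3 + 3*a^2 + 30*a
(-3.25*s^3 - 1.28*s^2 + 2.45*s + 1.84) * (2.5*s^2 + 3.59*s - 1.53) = -8.125*s^5 - 14.8675*s^4 + 6.5023*s^3 + 15.3539*s^2 + 2.8571*s - 2.8152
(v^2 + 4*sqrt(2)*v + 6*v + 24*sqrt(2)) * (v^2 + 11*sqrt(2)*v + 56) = v^4 + 6*v^3 + 15*sqrt(2)*v^3 + 90*sqrt(2)*v^2 + 144*v^2 + 224*sqrt(2)*v + 864*v + 1344*sqrt(2)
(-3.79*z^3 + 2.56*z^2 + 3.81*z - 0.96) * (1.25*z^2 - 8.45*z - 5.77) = -4.7375*z^5 + 35.2255*z^4 + 4.9988*z^3 - 48.1657*z^2 - 13.8717*z + 5.5392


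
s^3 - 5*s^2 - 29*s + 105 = (s - 7)*(s - 3)*(s + 5)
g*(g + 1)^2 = g^3 + 2*g^2 + g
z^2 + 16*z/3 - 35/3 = (z - 5/3)*(z + 7)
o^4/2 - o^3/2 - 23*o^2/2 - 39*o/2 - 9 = (o/2 + 1/2)*(o - 6)*(o + 1)*(o + 3)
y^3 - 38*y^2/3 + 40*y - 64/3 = (y - 8)*(y - 4)*(y - 2/3)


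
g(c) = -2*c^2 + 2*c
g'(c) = 2 - 4*c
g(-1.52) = -7.66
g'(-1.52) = 8.08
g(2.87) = -10.73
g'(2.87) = -9.48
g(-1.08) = -4.49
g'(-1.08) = 6.32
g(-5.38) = -68.65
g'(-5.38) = 23.52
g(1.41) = -1.16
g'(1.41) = -3.64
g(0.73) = 0.39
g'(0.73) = -0.92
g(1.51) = -1.54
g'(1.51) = -4.04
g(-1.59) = -8.24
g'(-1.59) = 8.36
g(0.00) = 0.00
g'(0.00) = 2.00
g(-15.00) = -480.00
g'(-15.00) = 62.00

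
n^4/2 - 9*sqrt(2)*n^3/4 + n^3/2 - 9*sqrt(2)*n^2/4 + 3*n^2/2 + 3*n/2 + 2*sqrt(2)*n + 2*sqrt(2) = (n/2 + 1/2)*(n - 4*sqrt(2))*(n - sqrt(2))*(n + sqrt(2)/2)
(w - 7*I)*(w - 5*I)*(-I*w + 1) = -I*w^3 - 11*w^2 + 23*I*w - 35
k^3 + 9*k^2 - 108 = (k - 3)*(k + 6)^2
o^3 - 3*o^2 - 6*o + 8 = (o - 4)*(o - 1)*(o + 2)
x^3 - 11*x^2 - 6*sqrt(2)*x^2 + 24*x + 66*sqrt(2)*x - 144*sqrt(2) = (x - 8)*(x - 3)*(x - 6*sqrt(2))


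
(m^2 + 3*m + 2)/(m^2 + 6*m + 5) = (m + 2)/(m + 5)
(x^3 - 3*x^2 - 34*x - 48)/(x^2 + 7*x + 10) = (x^2 - 5*x - 24)/(x + 5)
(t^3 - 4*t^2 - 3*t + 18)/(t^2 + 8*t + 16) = (t^3 - 4*t^2 - 3*t + 18)/(t^2 + 8*t + 16)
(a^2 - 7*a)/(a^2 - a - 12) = a*(7 - a)/(-a^2 + a + 12)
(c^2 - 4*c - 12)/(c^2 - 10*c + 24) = (c + 2)/(c - 4)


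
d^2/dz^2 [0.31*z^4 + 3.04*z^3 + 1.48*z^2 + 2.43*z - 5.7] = 3.72*z^2 + 18.24*z + 2.96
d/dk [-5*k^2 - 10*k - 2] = -10*k - 10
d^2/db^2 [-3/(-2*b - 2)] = 3/(b + 1)^3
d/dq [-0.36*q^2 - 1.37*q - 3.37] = -0.72*q - 1.37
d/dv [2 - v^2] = -2*v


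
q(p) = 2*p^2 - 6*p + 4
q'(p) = 4*p - 6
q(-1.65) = 19.34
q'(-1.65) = -12.60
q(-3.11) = 42.00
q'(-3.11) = -18.44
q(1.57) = -0.49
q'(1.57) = 0.28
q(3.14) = 4.88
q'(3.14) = 6.56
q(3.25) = 5.62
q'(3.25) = 7.00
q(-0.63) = 8.57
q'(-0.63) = -8.52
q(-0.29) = 5.91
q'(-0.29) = -7.16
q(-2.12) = 25.71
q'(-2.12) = -14.48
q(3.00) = 4.00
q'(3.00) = 6.00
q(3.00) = 4.00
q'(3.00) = 6.00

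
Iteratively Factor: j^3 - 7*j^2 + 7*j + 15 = (j - 5)*(j^2 - 2*j - 3) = (j - 5)*(j + 1)*(j - 3)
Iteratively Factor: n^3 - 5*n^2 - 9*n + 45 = (n - 5)*(n^2 - 9) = (n - 5)*(n - 3)*(n + 3)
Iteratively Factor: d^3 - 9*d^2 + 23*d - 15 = (d - 3)*(d^2 - 6*d + 5) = (d - 3)*(d - 1)*(d - 5)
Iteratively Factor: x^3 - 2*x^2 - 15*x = (x + 3)*(x^2 - 5*x) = (x - 5)*(x + 3)*(x)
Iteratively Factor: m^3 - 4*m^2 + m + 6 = (m + 1)*(m^2 - 5*m + 6) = (m - 3)*(m + 1)*(m - 2)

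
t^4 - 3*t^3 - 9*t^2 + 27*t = t*(t - 3)^2*(t + 3)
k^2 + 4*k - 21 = (k - 3)*(k + 7)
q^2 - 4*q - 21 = (q - 7)*(q + 3)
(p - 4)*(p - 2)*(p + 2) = p^3 - 4*p^2 - 4*p + 16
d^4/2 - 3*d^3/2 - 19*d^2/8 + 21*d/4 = d*(d/2 + 1)*(d - 7/2)*(d - 3/2)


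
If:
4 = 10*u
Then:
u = 2/5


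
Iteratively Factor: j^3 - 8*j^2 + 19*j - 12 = (j - 3)*(j^2 - 5*j + 4) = (j - 3)*(j - 1)*(j - 4)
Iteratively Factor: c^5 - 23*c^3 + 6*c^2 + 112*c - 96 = (c + 3)*(c^4 - 3*c^3 - 14*c^2 + 48*c - 32) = (c - 4)*(c + 3)*(c^3 + c^2 - 10*c + 8) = (c - 4)*(c - 2)*(c + 3)*(c^2 + 3*c - 4) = (c - 4)*(c - 2)*(c + 3)*(c + 4)*(c - 1)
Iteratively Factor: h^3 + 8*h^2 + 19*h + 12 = (h + 3)*(h^2 + 5*h + 4) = (h + 3)*(h + 4)*(h + 1)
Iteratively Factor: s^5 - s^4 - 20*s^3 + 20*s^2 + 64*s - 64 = (s - 2)*(s^4 + s^3 - 18*s^2 - 16*s + 32) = (s - 2)*(s + 2)*(s^3 - s^2 - 16*s + 16) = (s - 2)*(s - 1)*(s + 2)*(s^2 - 16) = (s - 4)*(s - 2)*(s - 1)*(s + 2)*(s + 4)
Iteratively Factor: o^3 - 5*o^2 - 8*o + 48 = (o + 3)*(o^2 - 8*o + 16) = (o - 4)*(o + 3)*(o - 4)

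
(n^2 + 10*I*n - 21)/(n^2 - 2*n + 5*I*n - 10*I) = (n^2 + 10*I*n - 21)/(n^2 + n*(-2 + 5*I) - 10*I)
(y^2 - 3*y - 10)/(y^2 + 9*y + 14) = (y - 5)/(y + 7)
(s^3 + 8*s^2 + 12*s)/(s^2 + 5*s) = (s^2 + 8*s + 12)/(s + 5)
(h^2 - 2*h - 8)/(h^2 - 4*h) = (h + 2)/h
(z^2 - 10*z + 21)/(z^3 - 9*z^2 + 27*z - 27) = (z - 7)/(z^2 - 6*z + 9)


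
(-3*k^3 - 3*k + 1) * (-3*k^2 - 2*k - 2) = 9*k^5 + 6*k^4 + 15*k^3 + 3*k^2 + 4*k - 2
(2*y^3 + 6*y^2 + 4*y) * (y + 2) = 2*y^4 + 10*y^3 + 16*y^2 + 8*y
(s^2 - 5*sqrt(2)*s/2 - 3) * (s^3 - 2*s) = s^5 - 5*sqrt(2)*s^4/2 - 5*s^3 + 5*sqrt(2)*s^2 + 6*s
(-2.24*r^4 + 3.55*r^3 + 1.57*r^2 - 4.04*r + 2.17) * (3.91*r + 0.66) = -8.7584*r^5 + 12.4021*r^4 + 8.4817*r^3 - 14.7602*r^2 + 5.8183*r + 1.4322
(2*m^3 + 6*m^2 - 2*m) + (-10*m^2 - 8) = 2*m^3 - 4*m^2 - 2*m - 8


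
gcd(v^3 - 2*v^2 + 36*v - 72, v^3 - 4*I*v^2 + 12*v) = v - 6*I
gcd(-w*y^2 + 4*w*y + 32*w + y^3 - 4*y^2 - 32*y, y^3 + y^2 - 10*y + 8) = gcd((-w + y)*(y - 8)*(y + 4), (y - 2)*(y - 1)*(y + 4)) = y + 4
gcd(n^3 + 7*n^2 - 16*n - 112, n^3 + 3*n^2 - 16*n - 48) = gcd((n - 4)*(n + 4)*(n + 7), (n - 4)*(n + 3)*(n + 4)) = n^2 - 16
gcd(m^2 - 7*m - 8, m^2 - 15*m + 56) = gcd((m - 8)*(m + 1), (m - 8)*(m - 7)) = m - 8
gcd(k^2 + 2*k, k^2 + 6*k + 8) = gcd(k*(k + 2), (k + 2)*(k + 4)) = k + 2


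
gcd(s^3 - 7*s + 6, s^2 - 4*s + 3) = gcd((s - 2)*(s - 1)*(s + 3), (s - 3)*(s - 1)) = s - 1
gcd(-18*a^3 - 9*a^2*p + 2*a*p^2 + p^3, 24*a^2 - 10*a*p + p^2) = 1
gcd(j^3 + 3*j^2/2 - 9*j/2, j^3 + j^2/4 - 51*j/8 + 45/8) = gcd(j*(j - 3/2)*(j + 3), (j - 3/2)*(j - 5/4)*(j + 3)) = j^2 + 3*j/2 - 9/2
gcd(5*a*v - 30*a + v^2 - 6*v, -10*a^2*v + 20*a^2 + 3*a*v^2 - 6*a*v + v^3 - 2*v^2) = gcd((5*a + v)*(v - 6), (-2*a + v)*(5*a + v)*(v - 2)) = 5*a + v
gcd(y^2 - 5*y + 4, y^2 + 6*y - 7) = y - 1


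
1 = 1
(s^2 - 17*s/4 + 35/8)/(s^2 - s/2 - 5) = (s - 7/4)/(s + 2)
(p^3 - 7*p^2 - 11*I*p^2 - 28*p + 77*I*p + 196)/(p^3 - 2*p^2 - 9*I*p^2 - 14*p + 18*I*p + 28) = (p^2 - p*(7 + 4*I) + 28*I)/(p^2 - 2*p*(1 + I) + 4*I)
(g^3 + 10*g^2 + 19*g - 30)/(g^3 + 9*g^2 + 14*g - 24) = (g + 5)/(g + 4)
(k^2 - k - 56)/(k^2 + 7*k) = (k - 8)/k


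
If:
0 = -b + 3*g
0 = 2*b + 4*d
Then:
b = 3*g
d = -3*g/2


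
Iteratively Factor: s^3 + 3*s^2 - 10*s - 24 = (s + 4)*(s^2 - s - 6) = (s + 2)*(s + 4)*(s - 3)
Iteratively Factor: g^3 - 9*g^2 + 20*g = (g - 5)*(g^2 - 4*g) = g*(g - 5)*(g - 4)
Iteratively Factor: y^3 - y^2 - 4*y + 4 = (y + 2)*(y^2 - 3*y + 2) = (y - 2)*(y + 2)*(y - 1)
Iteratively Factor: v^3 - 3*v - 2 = (v + 1)*(v^2 - v - 2) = (v - 2)*(v + 1)*(v + 1)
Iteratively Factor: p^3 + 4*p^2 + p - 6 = (p + 3)*(p^2 + p - 2) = (p - 1)*(p + 3)*(p + 2)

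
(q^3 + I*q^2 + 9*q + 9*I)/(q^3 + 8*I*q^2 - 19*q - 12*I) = (q - 3*I)/(q + 4*I)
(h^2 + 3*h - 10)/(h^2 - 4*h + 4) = (h + 5)/(h - 2)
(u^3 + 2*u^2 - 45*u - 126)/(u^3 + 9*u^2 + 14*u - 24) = (u^2 - 4*u - 21)/(u^2 + 3*u - 4)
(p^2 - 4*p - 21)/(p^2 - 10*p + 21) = (p + 3)/(p - 3)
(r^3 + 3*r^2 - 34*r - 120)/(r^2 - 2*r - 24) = r + 5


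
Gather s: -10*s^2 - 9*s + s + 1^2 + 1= -10*s^2 - 8*s + 2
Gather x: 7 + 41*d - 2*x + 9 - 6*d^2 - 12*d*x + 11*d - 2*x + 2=-6*d^2 + 52*d + x*(-12*d - 4) + 18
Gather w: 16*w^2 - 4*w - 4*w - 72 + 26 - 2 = 16*w^2 - 8*w - 48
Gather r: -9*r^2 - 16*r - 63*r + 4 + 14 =-9*r^2 - 79*r + 18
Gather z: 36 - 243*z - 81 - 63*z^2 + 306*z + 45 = -63*z^2 + 63*z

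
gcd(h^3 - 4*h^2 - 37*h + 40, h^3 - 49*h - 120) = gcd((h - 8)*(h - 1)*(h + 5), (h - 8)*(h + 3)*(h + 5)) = h^2 - 3*h - 40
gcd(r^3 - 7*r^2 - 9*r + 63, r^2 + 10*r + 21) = r + 3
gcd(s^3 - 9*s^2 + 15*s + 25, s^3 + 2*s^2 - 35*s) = s - 5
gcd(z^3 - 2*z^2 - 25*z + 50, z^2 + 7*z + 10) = z + 5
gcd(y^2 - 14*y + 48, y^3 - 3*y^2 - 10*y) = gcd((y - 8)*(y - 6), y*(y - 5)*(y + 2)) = 1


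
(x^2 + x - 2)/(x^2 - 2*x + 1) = (x + 2)/(x - 1)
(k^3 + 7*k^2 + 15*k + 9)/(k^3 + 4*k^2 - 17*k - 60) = (k^2 + 4*k + 3)/(k^2 + k - 20)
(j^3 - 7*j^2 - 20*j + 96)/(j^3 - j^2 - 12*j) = (-j^3 + 7*j^2 + 20*j - 96)/(j*(-j^2 + j + 12))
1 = 1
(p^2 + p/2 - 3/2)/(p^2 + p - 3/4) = 2*(p - 1)/(2*p - 1)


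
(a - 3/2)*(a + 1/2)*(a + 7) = a^3 + 6*a^2 - 31*a/4 - 21/4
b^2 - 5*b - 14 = (b - 7)*(b + 2)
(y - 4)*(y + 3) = y^2 - y - 12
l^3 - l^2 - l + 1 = (l - 1)^2*(l + 1)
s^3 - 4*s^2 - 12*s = s*(s - 6)*(s + 2)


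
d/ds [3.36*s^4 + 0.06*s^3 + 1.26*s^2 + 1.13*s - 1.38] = 13.44*s^3 + 0.18*s^2 + 2.52*s + 1.13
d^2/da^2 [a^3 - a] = 6*a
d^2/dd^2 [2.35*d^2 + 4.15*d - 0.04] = 4.70000000000000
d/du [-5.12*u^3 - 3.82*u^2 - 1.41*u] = -15.36*u^2 - 7.64*u - 1.41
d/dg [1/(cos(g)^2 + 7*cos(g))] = (2*cos(g) + 7)*sin(g)/((cos(g) + 7)^2*cos(g)^2)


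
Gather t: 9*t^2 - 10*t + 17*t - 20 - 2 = 9*t^2 + 7*t - 22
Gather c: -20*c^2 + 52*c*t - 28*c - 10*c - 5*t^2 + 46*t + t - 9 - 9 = -20*c^2 + c*(52*t - 38) - 5*t^2 + 47*t - 18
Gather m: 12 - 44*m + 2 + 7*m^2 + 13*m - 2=7*m^2 - 31*m + 12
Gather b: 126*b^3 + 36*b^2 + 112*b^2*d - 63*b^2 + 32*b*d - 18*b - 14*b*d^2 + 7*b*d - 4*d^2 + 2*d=126*b^3 + b^2*(112*d - 27) + b*(-14*d^2 + 39*d - 18) - 4*d^2 + 2*d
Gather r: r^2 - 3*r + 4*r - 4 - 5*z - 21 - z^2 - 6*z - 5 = r^2 + r - z^2 - 11*z - 30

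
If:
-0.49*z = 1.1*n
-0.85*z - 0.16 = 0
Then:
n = 0.08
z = -0.19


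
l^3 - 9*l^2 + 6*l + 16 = (l - 8)*(l - 2)*(l + 1)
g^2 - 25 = (g - 5)*(g + 5)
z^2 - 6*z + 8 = (z - 4)*(z - 2)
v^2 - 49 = (v - 7)*(v + 7)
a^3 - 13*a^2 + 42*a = a*(a - 7)*(a - 6)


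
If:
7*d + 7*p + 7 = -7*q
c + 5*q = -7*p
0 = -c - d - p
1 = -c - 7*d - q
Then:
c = 5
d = -10/7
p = -25/7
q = 4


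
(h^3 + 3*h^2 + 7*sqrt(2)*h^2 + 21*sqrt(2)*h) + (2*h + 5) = h^3 + 3*h^2 + 7*sqrt(2)*h^2 + 2*h + 21*sqrt(2)*h + 5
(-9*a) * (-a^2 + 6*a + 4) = 9*a^3 - 54*a^2 - 36*a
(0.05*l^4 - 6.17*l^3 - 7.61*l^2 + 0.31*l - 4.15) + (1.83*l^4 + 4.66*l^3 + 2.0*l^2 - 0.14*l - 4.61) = 1.88*l^4 - 1.51*l^3 - 5.61*l^2 + 0.17*l - 8.76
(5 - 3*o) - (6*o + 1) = 4 - 9*o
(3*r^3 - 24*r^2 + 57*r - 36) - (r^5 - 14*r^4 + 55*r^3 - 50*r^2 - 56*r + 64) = -r^5 + 14*r^4 - 52*r^3 + 26*r^2 + 113*r - 100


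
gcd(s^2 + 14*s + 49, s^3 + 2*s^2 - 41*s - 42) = s + 7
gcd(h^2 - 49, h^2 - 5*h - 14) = h - 7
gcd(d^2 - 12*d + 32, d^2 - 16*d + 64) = d - 8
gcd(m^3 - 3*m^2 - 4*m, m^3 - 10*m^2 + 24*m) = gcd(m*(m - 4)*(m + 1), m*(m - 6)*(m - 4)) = m^2 - 4*m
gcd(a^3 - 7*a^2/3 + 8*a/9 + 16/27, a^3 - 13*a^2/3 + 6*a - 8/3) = a - 4/3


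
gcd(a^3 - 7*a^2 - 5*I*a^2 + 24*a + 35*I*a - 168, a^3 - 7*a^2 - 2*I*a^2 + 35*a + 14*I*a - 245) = a - 7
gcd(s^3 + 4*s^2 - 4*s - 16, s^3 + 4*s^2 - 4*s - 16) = s^3 + 4*s^2 - 4*s - 16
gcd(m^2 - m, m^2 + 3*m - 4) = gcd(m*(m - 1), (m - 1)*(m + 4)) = m - 1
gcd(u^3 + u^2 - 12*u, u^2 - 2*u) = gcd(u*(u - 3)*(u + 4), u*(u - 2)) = u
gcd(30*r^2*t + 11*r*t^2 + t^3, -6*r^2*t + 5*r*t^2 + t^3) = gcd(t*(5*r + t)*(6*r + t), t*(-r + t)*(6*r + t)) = 6*r*t + t^2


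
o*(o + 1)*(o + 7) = o^3 + 8*o^2 + 7*o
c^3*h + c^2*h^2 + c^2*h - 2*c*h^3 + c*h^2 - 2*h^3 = (c - h)*(c + 2*h)*(c*h + h)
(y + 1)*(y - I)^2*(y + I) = y^4 + y^3 - I*y^3 + y^2 - I*y^2 + y - I*y - I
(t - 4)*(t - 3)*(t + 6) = t^3 - t^2 - 30*t + 72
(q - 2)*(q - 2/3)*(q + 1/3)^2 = q^4 - 2*q^3 - q^2/3 + 16*q/27 + 4/27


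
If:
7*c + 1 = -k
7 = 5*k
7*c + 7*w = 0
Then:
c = -12/35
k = 7/5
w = 12/35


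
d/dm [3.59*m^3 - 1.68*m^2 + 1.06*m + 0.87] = 10.77*m^2 - 3.36*m + 1.06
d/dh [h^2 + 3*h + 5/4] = 2*h + 3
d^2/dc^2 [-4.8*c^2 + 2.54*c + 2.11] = -9.60000000000000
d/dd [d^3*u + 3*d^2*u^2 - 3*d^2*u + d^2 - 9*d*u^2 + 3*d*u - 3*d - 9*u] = 3*d^2*u + 6*d*u^2 - 6*d*u + 2*d - 9*u^2 + 3*u - 3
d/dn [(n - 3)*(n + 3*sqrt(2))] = 2*n - 3 + 3*sqrt(2)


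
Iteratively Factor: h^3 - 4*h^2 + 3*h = (h)*(h^2 - 4*h + 3) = h*(h - 1)*(h - 3)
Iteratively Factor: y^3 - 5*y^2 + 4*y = (y - 1)*(y^2 - 4*y) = (y - 4)*(y - 1)*(y)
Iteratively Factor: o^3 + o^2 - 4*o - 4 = (o + 1)*(o^2 - 4) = (o + 1)*(o + 2)*(o - 2)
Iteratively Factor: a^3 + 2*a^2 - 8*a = (a - 2)*(a^2 + 4*a) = a*(a - 2)*(a + 4)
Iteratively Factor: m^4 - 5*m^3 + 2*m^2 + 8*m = (m + 1)*(m^3 - 6*m^2 + 8*m) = m*(m + 1)*(m^2 - 6*m + 8) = m*(m - 4)*(m + 1)*(m - 2)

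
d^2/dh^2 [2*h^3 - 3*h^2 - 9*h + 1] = 12*h - 6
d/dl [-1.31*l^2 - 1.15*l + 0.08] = -2.62*l - 1.15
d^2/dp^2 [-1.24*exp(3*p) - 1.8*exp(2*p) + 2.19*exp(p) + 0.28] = (-11.16*exp(2*p) - 7.2*exp(p) + 2.19)*exp(p)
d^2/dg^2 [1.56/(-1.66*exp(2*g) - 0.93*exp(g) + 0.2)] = (-1.56*(3.32*exp(g) + 0.93)*(6.64*exp(g) + 1.86)*exp(g) + (10.3584*exp(g) + 1.4508)*(1.66*exp(2*g) + 0.93*exp(g) - 0.2))*exp(g)/(1.66*exp(2*g) + 0.93*exp(g) - 0.2)^3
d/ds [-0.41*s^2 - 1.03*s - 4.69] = -0.82*s - 1.03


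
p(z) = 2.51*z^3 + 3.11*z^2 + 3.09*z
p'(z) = 7.53*z^2 + 6.22*z + 3.09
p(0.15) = 0.54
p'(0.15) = 4.19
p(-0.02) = -0.06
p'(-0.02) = 2.97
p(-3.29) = -65.89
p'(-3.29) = 64.13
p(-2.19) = -18.21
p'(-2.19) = 25.58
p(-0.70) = -1.50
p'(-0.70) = 2.43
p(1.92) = 35.16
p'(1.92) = 42.79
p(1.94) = 36.03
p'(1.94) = 43.50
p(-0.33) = -0.77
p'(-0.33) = 1.86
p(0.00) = 0.00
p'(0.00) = 3.09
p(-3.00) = -49.05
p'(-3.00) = 52.20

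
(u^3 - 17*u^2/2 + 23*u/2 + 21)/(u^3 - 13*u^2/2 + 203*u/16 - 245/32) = 16*(u^2 - 5*u - 6)/(16*u^2 - 48*u + 35)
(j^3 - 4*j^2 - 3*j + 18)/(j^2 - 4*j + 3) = (j^2 - j - 6)/(j - 1)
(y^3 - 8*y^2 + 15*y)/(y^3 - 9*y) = (y - 5)/(y + 3)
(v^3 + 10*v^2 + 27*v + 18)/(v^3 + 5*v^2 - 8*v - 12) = (v + 3)/(v - 2)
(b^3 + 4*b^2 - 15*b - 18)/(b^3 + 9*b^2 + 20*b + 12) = (b - 3)/(b + 2)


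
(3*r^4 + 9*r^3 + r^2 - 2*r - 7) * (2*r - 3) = 6*r^5 + 9*r^4 - 25*r^3 - 7*r^2 - 8*r + 21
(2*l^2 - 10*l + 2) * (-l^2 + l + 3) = -2*l^4 + 12*l^3 - 6*l^2 - 28*l + 6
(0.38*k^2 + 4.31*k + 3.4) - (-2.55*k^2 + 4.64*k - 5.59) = 2.93*k^2 - 0.33*k + 8.99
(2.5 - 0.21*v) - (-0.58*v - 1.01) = 0.37*v + 3.51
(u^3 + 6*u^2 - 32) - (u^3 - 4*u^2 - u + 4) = 10*u^2 + u - 36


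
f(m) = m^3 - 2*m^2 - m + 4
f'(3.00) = 14.00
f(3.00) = 10.00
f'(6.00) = 83.00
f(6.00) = 142.00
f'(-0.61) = 2.56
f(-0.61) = 3.64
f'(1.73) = 1.06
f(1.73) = 1.46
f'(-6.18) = 138.30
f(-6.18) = -302.23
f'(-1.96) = 18.36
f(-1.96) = -9.25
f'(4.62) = 44.55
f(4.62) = 55.30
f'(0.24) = -1.79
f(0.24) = 3.66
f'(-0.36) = 0.83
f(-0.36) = 4.05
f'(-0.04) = -0.84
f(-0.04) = 4.04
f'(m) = 3*m^2 - 4*m - 1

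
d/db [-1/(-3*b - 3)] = -1/(3*(b + 1)^2)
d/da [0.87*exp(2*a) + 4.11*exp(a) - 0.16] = (1.74*exp(a) + 4.11)*exp(a)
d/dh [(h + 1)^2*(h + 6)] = (h + 1)*(3*h + 13)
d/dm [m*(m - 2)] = 2*m - 2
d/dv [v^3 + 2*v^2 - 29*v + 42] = 3*v^2 + 4*v - 29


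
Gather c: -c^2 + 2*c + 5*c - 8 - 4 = -c^2 + 7*c - 12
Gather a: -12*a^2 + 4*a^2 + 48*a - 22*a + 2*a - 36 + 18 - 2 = -8*a^2 + 28*a - 20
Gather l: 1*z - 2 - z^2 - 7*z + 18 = -z^2 - 6*z + 16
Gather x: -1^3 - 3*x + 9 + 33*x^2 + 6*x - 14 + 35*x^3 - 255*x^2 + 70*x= 35*x^3 - 222*x^2 + 73*x - 6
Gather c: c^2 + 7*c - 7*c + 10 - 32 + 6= c^2 - 16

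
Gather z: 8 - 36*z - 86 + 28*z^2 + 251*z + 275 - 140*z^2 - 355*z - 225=-112*z^2 - 140*z - 28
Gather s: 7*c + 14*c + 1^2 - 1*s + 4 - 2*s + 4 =21*c - 3*s + 9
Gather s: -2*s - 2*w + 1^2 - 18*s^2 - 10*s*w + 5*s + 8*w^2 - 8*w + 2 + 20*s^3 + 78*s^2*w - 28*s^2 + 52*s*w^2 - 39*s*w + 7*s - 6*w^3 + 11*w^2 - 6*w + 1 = 20*s^3 + s^2*(78*w - 46) + s*(52*w^2 - 49*w + 10) - 6*w^3 + 19*w^2 - 16*w + 4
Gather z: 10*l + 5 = 10*l + 5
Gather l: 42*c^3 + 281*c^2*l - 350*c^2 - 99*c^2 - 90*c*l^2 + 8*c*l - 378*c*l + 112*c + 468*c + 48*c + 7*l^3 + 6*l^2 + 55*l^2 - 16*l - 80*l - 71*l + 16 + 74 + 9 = 42*c^3 - 449*c^2 + 628*c + 7*l^3 + l^2*(61 - 90*c) + l*(281*c^2 - 370*c - 167) + 99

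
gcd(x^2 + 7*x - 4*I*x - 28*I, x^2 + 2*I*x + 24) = x - 4*I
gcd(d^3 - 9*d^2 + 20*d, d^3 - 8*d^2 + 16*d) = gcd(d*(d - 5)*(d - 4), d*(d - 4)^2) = d^2 - 4*d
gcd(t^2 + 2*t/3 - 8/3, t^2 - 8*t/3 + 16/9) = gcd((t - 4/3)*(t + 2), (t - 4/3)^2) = t - 4/3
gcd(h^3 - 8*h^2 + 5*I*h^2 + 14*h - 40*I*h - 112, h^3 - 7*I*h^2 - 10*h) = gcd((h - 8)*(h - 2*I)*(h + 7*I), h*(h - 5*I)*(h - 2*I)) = h - 2*I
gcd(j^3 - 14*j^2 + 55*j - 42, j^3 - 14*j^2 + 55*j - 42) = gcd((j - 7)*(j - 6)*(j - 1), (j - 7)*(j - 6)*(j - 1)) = j^3 - 14*j^2 + 55*j - 42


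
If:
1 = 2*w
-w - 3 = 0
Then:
No Solution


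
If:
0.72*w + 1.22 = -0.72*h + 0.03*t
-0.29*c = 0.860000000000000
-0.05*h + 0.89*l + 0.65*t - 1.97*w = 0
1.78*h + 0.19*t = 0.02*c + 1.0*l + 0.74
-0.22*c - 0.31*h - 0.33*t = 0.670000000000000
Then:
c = -2.97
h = -0.96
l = -2.22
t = 0.85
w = -0.70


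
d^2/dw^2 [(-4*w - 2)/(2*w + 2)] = 2/(w + 1)^3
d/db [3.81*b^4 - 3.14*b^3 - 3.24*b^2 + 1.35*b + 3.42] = 15.24*b^3 - 9.42*b^2 - 6.48*b + 1.35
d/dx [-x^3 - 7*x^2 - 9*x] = -3*x^2 - 14*x - 9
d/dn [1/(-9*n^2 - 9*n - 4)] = 9*(2*n + 1)/(9*n^2 + 9*n + 4)^2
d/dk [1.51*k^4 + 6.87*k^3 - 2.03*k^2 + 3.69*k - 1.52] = 6.04*k^3 + 20.61*k^2 - 4.06*k + 3.69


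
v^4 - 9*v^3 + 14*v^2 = v^2*(v - 7)*(v - 2)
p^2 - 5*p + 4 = (p - 4)*(p - 1)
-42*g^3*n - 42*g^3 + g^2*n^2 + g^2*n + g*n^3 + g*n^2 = (-6*g + n)*(7*g + n)*(g*n + g)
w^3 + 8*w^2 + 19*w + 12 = (w + 1)*(w + 3)*(w + 4)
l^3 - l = l*(l - 1)*(l + 1)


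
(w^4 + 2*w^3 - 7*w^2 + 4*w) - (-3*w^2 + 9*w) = w^4 + 2*w^3 - 4*w^2 - 5*w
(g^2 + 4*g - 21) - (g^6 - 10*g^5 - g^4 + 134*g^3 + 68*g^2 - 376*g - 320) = -g^6 + 10*g^5 + g^4 - 134*g^3 - 67*g^2 + 380*g + 299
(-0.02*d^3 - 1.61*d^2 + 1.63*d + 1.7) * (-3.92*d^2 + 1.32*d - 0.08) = 0.0784*d^5 + 6.2848*d^4 - 8.5132*d^3 - 4.3836*d^2 + 2.1136*d - 0.136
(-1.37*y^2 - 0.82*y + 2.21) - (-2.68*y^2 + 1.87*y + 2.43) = 1.31*y^2 - 2.69*y - 0.22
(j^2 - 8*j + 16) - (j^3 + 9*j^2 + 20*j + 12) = -j^3 - 8*j^2 - 28*j + 4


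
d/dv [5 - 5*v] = -5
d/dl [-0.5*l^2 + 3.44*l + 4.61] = 3.44 - 1.0*l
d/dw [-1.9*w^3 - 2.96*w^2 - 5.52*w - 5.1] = -5.7*w^2 - 5.92*w - 5.52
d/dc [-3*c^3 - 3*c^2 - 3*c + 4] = -9*c^2 - 6*c - 3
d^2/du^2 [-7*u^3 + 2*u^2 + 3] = 4 - 42*u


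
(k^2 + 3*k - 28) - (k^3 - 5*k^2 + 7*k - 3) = -k^3 + 6*k^2 - 4*k - 25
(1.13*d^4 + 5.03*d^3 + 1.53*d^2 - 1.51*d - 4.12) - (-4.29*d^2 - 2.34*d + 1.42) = 1.13*d^4 + 5.03*d^3 + 5.82*d^2 + 0.83*d - 5.54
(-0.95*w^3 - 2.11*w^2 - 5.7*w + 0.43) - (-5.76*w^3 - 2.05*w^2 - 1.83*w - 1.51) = 4.81*w^3 - 0.0600000000000001*w^2 - 3.87*w + 1.94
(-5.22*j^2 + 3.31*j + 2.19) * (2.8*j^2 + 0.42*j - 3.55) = -14.616*j^4 + 7.0756*j^3 + 26.0532*j^2 - 10.8307*j - 7.7745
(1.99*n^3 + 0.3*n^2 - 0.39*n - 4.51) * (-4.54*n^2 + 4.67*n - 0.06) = -9.0346*n^5 + 7.9313*n^4 + 3.0522*n^3 + 18.6361*n^2 - 21.0383*n + 0.2706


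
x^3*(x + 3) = x^4 + 3*x^3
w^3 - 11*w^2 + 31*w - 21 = (w - 7)*(w - 3)*(w - 1)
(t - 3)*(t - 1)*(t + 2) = t^3 - 2*t^2 - 5*t + 6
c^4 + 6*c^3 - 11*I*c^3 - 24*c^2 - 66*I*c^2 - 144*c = c*(c + 6)*(c - 8*I)*(c - 3*I)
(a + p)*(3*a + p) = 3*a^2 + 4*a*p + p^2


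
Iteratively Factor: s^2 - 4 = (s - 2)*(s + 2)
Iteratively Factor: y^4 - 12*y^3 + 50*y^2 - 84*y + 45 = (y - 3)*(y^3 - 9*y^2 + 23*y - 15) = (y - 5)*(y - 3)*(y^2 - 4*y + 3) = (y - 5)*(y - 3)*(y - 1)*(y - 3)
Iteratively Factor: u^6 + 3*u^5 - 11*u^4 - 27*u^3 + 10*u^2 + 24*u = (u + 1)*(u^5 + 2*u^4 - 13*u^3 - 14*u^2 + 24*u) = (u + 1)*(u + 4)*(u^4 - 2*u^3 - 5*u^2 + 6*u) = u*(u + 1)*(u + 4)*(u^3 - 2*u^2 - 5*u + 6) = u*(u - 3)*(u + 1)*(u + 4)*(u^2 + u - 2) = u*(u - 3)*(u + 1)*(u + 2)*(u + 4)*(u - 1)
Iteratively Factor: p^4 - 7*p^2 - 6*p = (p)*(p^3 - 7*p - 6) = p*(p + 1)*(p^2 - p - 6) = p*(p - 3)*(p + 1)*(p + 2)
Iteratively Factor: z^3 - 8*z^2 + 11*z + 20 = (z - 5)*(z^2 - 3*z - 4) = (z - 5)*(z - 4)*(z + 1)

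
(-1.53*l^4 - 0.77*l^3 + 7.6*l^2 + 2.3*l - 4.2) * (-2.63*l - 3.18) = 4.0239*l^5 + 6.8905*l^4 - 17.5394*l^3 - 30.217*l^2 + 3.732*l + 13.356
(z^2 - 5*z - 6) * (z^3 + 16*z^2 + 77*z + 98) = z^5 + 11*z^4 - 9*z^3 - 383*z^2 - 952*z - 588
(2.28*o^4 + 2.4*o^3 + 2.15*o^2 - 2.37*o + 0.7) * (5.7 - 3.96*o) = -9.0288*o^5 + 3.492*o^4 + 5.166*o^3 + 21.6402*o^2 - 16.281*o + 3.99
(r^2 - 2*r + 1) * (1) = r^2 - 2*r + 1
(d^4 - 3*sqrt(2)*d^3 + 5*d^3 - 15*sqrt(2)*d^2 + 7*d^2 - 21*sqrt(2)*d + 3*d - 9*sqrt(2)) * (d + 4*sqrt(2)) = d^5 + sqrt(2)*d^4 + 5*d^4 - 17*d^3 + 5*sqrt(2)*d^3 - 117*d^2 + 7*sqrt(2)*d^2 - 168*d + 3*sqrt(2)*d - 72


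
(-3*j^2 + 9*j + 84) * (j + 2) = -3*j^3 + 3*j^2 + 102*j + 168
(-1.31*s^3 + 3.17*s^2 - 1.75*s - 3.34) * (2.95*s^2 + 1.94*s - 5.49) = -3.8645*s^5 + 6.8101*s^4 + 8.1792*s^3 - 30.6513*s^2 + 3.1279*s + 18.3366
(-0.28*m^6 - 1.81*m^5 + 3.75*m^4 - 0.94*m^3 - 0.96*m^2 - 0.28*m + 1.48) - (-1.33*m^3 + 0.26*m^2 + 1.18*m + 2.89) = -0.28*m^6 - 1.81*m^5 + 3.75*m^4 + 0.39*m^3 - 1.22*m^2 - 1.46*m - 1.41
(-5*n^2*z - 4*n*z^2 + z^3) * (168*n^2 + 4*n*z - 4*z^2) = -840*n^4*z - 692*n^3*z^2 + 172*n^2*z^3 + 20*n*z^4 - 4*z^5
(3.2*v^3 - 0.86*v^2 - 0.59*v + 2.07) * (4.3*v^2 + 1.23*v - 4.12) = 13.76*v^5 + 0.238*v^4 - 16.7788*v^3 + 11.7185*v^2 + 4.9769*v - 8.5284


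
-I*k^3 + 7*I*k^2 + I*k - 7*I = (k - 7)*(k + 1)*(-I*k + I)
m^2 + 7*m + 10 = (m + 2)*(m + 5)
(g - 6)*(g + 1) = g^2 - 5*g - 6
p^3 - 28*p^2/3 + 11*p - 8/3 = (p - 8)*(p - 1)*(p - 1/3)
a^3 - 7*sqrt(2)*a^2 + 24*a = a*(a - 4*sqrt(2))*(a - 3*sqrt(2))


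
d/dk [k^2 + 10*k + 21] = 2*k + 10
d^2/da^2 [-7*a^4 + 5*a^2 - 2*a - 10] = 10 - 84*a^2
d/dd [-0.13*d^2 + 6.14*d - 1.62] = 6.14 - 0.26*d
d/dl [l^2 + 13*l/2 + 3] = 2*l + 13/2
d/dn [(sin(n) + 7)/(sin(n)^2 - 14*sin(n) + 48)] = (-14*sin(n) + cos(n)^2 + 145)*cos(n)/(sin(n)^2 - 14*sin(n) + 48)^2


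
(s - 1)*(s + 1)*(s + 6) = s^3 + 6*s^2 - s - 6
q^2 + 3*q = q*(q + 3)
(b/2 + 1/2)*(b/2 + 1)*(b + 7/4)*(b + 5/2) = b^4/4 + 29*b^3/16 + 153*b^2/32 + 173*b/32 + 35/16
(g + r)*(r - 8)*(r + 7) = g*r^2 - g*r - 56*g + r^3 - r^2 - 56*r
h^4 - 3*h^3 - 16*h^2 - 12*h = h*(h - 6)*(h + 1)*(h + 2)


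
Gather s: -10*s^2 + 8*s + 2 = -10*s^2 + 8*s + 2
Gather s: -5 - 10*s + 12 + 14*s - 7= 4*s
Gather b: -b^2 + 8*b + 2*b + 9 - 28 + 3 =-b^2 + 10*b - 16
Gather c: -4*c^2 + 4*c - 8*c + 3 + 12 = -4*c^2 - 4*c + 15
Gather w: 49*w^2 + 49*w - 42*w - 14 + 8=49*w^2 + 7*w - 6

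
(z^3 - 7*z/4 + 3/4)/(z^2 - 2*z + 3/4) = (2*z^2 + z - 3)/(2*z - 3)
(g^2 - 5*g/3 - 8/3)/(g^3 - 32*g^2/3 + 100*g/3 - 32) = (g + 1)/(g^2 - 8*g + 12)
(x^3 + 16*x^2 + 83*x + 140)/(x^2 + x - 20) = (x^2 + 11*x + 28)/(x - 4)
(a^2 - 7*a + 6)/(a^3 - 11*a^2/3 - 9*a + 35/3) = 3*(a - 6)/(3*a^2 - 8*a - 35)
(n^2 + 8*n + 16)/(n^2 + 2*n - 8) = (n + 4)/(n - 2)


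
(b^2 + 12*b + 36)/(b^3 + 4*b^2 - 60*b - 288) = 1/(b - 8)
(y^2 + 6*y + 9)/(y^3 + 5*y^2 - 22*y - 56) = (y^2 + 6*y + 9)/(y^3 + 5*y^2 - 22*y - 56)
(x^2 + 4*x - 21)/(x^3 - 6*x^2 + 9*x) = (x + 7)/(x*(x - 3))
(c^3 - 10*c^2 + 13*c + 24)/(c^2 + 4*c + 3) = (c^2 - 11*c + 24)/(c + 3)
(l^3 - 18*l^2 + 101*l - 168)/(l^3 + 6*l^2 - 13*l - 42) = (l^2 - 15*l + 56)/(l^2 + 9*l + 14)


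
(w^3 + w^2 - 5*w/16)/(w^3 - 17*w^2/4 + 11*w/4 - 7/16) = w*(4*w + 5)/(4*w^2 - 16*w + 7)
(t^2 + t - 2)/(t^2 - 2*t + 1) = (t + 2)/(t - 1)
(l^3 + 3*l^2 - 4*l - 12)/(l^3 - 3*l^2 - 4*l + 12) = (l + 3)/(l - 3)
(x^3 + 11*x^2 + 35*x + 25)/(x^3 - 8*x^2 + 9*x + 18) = (x^2 + 10*x + 25)/(x^2 - 9*x + 18)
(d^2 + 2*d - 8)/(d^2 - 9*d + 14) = (d + 4)/(d - 7)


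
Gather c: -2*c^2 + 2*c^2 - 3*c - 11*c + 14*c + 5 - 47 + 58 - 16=0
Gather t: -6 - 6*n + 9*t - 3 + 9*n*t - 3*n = -9*n + t*(9*n + 9) - 9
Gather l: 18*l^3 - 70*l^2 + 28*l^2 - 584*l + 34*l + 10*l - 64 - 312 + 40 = 18*l^3 - 42*l^2 - 540*l - 336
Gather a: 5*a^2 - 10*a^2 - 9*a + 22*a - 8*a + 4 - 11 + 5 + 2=-5*a^2 + 5*a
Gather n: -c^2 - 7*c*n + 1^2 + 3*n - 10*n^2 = -c^2 - 10*n^2 + n*(3 - 7*c) + 1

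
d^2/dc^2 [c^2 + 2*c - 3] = 2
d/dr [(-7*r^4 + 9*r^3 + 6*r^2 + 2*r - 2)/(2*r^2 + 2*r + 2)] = (-14*r^5 - 12*r^4 - 10*r^3 + 31*r^2 + 16*r + 4)/(2*(r^4 + 2*r^3 + 3*r^2 + 2*r + 1))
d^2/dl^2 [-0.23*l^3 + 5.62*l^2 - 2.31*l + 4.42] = 11.24 - 1.38*l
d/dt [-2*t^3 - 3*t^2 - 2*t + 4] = -6*t^2 - 6*t - 2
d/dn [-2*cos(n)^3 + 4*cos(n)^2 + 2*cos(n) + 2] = 2*(3*cos(n)^2 - 4*cos(n) - 1)*sin(n)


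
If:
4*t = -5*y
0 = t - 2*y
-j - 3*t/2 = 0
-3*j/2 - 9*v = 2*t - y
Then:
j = 0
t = 0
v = 0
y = 0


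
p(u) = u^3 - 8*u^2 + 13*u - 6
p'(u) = 3*u^2 - 16*u + 13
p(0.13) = -4.44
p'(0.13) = 10.97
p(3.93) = -17.77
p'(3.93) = -3.55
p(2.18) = -5.32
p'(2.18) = -7.62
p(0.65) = -0.66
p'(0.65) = 3.87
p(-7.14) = -870.65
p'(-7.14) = 280.18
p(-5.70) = -525.21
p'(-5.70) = 201.67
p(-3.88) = -235.29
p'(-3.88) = 120.24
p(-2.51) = -104.84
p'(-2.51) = 72.06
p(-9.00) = -1500.00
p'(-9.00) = 400.00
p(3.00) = -12.00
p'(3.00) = -8.00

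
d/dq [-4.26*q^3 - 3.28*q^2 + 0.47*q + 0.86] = -12.78*q^2 - 6.56*q + 0.47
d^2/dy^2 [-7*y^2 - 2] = -14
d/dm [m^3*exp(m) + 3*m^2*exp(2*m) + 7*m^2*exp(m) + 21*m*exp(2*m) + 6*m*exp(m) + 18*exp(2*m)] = (m^3 + 6*m^2*exp(m) + 10*m^2 + 48*m*exp(m) + 20*m + 57*exp(m) + 6)*exp(m)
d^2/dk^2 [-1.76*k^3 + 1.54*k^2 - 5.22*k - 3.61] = 3.08 - 10.56*k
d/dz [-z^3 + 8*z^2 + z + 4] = -3*z^2 + 16*z + 1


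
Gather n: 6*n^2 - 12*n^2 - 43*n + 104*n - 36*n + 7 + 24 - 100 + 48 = -6*n^2 + 25*n - 21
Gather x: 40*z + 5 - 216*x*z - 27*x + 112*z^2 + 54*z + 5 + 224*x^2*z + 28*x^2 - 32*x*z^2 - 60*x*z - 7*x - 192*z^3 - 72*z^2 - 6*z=x^2*(224*z + 28) + x*(-32*z^2 - 276*z - 34) - 192*z^3 + 40*z^2 + 88*z + 10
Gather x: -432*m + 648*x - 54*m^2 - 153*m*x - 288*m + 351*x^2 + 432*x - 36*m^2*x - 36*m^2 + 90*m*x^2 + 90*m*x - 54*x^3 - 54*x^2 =-90*m^2 - 720*m - 54*x^3 + x^2*(90*m + 297) + x*(-36*m^2 - 63*m + 1080)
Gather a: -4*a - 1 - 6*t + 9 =-4*a - 6*t + 8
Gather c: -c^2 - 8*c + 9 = -c^2 - 8*c + 9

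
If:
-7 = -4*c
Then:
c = 7/4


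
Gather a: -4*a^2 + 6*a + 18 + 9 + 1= -4*a^2 + 6*a + 28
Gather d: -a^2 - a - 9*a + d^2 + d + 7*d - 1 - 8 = -a^2 - 10*a + d^2 + 8*d - 9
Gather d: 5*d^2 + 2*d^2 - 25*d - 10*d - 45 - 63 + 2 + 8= 7*d^2 - 35*d - 98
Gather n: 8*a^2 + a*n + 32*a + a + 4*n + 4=8*a^2 + 33*a + n*(a + 4) + 4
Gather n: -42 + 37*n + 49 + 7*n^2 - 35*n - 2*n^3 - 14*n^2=-2*n^3 - 7*n^2 + 2*n + 7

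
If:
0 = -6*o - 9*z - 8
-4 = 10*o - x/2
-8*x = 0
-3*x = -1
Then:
No Solution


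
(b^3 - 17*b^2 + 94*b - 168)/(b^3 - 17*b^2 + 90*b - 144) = (b^2 - 11*b + 28)/(b^2 - 11*b + 24)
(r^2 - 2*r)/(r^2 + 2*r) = (r - 2)/(r + 2)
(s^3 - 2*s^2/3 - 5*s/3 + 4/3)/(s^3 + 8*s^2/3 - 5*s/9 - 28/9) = 3*(s - 1)/(3*s + 7)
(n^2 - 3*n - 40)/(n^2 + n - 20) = (n - 8)/(n - 4)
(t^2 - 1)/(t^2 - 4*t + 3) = (t + 1)/(t - 3)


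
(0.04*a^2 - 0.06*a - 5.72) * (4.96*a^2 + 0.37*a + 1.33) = 0.1984*a^4 - 0.2828*a^3 - 28.3402*a^2 - 2.1962*a - 7.6076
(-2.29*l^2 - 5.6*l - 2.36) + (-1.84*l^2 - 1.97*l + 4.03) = -4.13*l^2 - 7.57*l + 1.67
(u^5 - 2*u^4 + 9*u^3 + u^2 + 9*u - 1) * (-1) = -u^5 + 2*u^4 - 9*u^3 - u^2 - 9*u + 1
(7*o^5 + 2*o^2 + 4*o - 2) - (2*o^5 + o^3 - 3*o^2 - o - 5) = 5*o^5 - o^3 + 5*o^2 + 5*o + 3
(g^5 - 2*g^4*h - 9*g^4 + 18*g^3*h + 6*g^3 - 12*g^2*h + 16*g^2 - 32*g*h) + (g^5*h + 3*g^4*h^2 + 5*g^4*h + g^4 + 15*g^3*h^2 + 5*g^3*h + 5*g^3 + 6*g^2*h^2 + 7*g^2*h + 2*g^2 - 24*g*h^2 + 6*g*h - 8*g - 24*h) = g^5*h + g^5 + 3*g^4*h^2 + 3*g^4*h - 8*g^4 + 15*g^3*h^2 + 23*g^3*h + 11*g^3 + 6*g^2*h^2 - 5*g^2*h + 18*g^2 - 24*g*h^2 - 26*g*h - 8*g - 24*h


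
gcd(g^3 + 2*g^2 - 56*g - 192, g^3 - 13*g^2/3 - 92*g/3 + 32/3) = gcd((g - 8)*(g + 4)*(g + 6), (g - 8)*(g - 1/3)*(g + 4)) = g^2 - 4*g - 32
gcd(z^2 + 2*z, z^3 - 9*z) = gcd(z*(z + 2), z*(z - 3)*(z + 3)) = z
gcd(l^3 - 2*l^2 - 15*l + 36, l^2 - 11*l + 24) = l - 3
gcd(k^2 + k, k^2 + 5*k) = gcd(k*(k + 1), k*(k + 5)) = k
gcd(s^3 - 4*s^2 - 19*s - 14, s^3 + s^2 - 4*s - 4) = s^2 + 3*s + 2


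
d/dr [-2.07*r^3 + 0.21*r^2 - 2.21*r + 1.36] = -6.21*r^2 + 0.42*r - 2.21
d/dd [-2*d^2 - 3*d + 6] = -4*d - 3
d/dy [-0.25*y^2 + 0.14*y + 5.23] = 0.14 - 0.5*y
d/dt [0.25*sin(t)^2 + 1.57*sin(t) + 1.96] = (0.5*sin(t) + 1.57)*cos(t)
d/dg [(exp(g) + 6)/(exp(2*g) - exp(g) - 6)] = (-(exp(g) + 6)*(2*exp(g) - 1) + exp(2*g) - exp(g) - 6)*exp(g)/(-exp(2*g) + exp(g) + 6)^2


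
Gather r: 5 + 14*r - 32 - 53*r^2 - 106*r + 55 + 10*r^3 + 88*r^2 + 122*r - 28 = 10*r^3 + 35*r^2 + 30*r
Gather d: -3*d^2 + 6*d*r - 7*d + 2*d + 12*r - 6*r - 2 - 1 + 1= -3*d^2 + d*(6*r - 5) + 6*r - 2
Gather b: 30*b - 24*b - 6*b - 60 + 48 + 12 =0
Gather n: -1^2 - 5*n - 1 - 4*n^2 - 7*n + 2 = -4*n^2 - 12*n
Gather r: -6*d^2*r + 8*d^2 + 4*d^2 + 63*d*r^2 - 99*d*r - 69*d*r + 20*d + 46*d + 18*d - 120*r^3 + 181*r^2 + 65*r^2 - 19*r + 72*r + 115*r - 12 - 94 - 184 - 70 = 12*d^2 + 84*d - 120*r^3 + r^2*(63*d + 246) + r*(-6*d^2 - 168*d + 168) - 360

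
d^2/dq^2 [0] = 0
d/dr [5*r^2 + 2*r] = 10*r + 2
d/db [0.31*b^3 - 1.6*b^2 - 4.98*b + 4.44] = 0.93*b^2 - 3.2*b - 4.98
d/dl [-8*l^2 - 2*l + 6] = -16*l - 2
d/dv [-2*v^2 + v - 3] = 1 - 4*v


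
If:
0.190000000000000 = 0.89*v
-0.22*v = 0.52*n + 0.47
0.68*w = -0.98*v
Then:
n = -0.99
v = 0.21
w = -0.31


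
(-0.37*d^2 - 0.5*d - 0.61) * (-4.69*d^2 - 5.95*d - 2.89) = 1.7353*d^4 + 4.5465*d^3 + 6.9052*d^2 + 5.0745*d + 1.7629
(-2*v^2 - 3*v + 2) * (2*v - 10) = -4*v^3 + 14*v^2 + 34*v - 20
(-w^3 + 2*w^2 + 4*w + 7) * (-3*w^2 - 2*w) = 3*w^5 - 4*w^4 - 16*w^3 - 29*w^2 - 14*w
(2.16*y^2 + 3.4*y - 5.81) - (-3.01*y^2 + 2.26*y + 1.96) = 5.17*y^2 + 1.14*y - 7.77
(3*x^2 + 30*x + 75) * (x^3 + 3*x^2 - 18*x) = 3*x^5 + 39*x^4 + 111*x^3 - 315*x^2 - 1350*x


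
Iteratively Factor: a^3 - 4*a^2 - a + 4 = (a + 1)*(a^2 - 5*a + 4) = (a - 1)*(a + 1)*(a - 4)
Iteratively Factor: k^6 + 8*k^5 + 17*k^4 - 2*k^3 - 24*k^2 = (k)*(k^5 + 8*k^4 + 17*k^3 - 2*k^2 - 24*k) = k*(k + 3)*(k^4 + 5*k^3 + 2*k^2 - 8*k) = k^2*(k + 3)*(k^3 + 5*k^2 + 2*k - 8) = k^2*(k - 1)*(k + 3)*(k^2 + 6*k + 8) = k^2*(k - 1)*(k + 3)*(k + 4)*(k + 2)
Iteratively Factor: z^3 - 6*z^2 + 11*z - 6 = (z - 1)*(z^2 - 5*z + 6) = (z - 3)*(z - 1)*(z - 2)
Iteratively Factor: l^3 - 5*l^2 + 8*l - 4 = (l - 1)*(l^2 - 4*l + 4) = (l - 2)*(l - 1)*(l - 2)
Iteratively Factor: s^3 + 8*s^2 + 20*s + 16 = (s + 2)*(s^2 + 6*s + 8) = (s + 2)^2*(s + 4)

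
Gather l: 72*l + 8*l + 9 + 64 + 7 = 80*l + 80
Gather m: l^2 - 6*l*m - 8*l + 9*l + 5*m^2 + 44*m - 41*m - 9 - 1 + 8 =l^2 + l + 5*m^2 + m*(3 - 6*l) - 2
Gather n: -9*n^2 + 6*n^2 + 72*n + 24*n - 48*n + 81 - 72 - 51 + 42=-3*n^2 + 48*n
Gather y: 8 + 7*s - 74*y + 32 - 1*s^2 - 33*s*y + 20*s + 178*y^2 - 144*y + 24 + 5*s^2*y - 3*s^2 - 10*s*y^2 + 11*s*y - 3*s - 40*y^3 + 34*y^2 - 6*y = -4*s^2 + 24*s - 40*y^3 + y^2*(212 - 10*s) + y*(5*s^2 - 22*s - 224) + 64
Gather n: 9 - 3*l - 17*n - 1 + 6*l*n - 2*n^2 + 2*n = -3*l - 2*n^2 + n*(6*l - 15) + 8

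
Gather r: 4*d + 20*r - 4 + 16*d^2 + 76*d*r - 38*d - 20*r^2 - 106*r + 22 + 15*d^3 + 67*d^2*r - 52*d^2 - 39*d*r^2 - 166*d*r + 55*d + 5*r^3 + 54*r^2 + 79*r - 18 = 15*d^3 - 36*d^2 + 21*d + 5*r^3 + r^2*(34 - 39*d) + r*(67*d^2 - 90*d - 7)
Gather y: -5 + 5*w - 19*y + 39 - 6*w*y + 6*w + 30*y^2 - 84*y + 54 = 11*w + 30*y^2 + y*(-6*w - 103) + 88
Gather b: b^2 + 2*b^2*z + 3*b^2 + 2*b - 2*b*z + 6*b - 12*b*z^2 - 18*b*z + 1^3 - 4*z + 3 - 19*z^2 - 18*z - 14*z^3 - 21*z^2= b^2*(2*z + 4) + b*(-12*z^2 - 20*z + 8) - 14*z^3 - 40*z^2 - 22*z + 4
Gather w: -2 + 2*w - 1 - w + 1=w - 2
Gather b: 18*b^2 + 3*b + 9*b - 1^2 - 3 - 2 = 18*b^2 + 12*b - 6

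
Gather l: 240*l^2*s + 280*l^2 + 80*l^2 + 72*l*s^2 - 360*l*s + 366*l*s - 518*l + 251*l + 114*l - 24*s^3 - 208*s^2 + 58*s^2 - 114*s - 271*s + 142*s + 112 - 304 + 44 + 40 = l^2*(240*s + 360) + l*(72*s^2 + 6*s - 153) - 24*s^3 - 150*s^2 - 243*s - 108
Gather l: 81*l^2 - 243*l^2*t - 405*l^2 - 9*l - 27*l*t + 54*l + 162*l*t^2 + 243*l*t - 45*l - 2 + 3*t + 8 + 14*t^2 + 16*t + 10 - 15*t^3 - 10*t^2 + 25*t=l^2*(-243*t - 324) + l*(162*t^2 + 216*t) - 15*t^3 + 4*t^2 + 44*t + 16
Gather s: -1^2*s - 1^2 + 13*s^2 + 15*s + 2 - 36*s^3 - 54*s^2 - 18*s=-36*s^3 - 41*s^2 - 4*s + 1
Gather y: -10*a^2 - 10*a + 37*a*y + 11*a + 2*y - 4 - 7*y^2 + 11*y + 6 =-10*a^2 + a - 7*y^2 + y*(37*a + 13) + 2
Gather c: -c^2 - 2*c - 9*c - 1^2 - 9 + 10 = -c^2 - 11*c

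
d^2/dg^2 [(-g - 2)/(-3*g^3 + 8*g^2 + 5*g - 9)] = 2*((g + 2)*(-9*g^2 + 16*g + 5)^2 + (-9*g^2 + 16*g - (g + 2)*(9*g - 8) + 5)*(3*g^3 - 8*g^2 - 5*g + 9))/(3*g^3 - 8*g^2 - 5*g + 9)^3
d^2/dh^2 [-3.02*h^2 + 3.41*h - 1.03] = -6.04000000000000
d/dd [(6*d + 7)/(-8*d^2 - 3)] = 2*(24*d^2 + 56*d - 9)/(64*d^4 + 48*d^2 + 9)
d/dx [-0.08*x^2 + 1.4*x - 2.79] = 1.4 - 0.16*x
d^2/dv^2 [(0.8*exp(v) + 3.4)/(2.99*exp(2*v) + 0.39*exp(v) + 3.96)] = (7.15208*exp(4*v) + 120.65248*exp(3*v) - 44.9397*exp(2*v) - 161.74782*exp(v) + 7.29432)*exp(v)/(26.730899*exp(6*v) + 10.459917*exp(5*v) + 107.572725*exp(4*v) + 27.765855*exp(3*v) + 142.4709*exp(2*v) + 18.347472*exp(v) + 62.099136)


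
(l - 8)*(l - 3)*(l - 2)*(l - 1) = l^4 - 14*l^3 + 59*l^2 - 94*l + 48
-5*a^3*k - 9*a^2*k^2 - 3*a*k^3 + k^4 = k*(-5*a + k)*(a + k)^2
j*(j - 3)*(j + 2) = j^3 - j^2 - 6*j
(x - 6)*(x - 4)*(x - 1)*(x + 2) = x^4 - 9*x^3 + 12*x^2 + 44*x - 48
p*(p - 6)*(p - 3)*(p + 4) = p^4 - 5*p^3 - 18*p^2 + 72*p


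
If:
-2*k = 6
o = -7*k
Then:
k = -3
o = 21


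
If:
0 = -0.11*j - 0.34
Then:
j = -3.09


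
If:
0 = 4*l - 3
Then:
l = 3/4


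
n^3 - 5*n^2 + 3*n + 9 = (n - 3)^2*(n + 1)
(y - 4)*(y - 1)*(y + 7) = y^3 + 2*y^2 - 31*y + 28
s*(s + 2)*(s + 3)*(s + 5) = s^4 + 10*s^3 + 31*s^2 + 30*s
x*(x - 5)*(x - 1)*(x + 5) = x^4 - x^3 - 25*x^2 + 25*x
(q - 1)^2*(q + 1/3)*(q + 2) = q^4 + q^3/3 - 3*q^2 + q + 2/3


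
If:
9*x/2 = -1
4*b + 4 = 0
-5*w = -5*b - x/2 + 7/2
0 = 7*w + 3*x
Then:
No Solution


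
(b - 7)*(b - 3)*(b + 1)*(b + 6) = b^4 - 3*b^3 - 43*b^2 + 87*b + 126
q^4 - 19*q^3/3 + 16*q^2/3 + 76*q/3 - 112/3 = (q - 4)*(q - 7/3)*(q - 2)*(q + 2)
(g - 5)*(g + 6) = g^2 + g - 30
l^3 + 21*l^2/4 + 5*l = l*(l + 5/4)*(l + 4)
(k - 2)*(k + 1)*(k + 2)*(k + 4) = k^4 + 5*k^3 - 20*k - 16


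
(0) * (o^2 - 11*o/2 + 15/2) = 0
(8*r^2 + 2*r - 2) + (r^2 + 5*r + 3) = 9*r^2 + 7*r + 1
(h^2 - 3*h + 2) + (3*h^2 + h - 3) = 4*h^2 - 2*h - 1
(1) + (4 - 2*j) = 5 - 2*j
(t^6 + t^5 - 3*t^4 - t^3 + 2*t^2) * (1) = t^6 + t^5 - 3*t^4 - t^3 + 2*t^2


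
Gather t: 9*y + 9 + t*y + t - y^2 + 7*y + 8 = t*(y + 1) - y^2 + 16*y + 17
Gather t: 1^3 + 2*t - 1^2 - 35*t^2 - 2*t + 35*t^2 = 0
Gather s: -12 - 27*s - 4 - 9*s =-36*s - 16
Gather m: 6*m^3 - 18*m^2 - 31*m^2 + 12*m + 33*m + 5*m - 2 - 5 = 6*m^3 - 49*m^2 + 50*m - 7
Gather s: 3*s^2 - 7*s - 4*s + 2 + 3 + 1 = 3*s^2 - 11*s + 6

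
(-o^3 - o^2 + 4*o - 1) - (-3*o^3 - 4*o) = 2*o^3 - o^2 + 8*o - 1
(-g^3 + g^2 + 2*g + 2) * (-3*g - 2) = 3*g^4 - g^3 - 8*g^2 - 10*g - 4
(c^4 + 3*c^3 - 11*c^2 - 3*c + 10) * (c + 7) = c^5 + 10*c^4 + 10*c^3 - 80*c^2 - 11*c + 70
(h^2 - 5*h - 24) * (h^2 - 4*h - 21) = h^4 - 9*h^3 - 25*h^2 + 201*h + 504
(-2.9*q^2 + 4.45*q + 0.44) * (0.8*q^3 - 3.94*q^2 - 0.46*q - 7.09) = -2.32*q^5 + 14.986*q^4 - 15.847*q^3 + 16.7804*q^2 - 31.7529*q - 3.1196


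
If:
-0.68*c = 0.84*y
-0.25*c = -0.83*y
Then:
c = 0.00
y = 0.00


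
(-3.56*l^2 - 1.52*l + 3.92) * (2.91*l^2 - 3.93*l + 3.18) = -10.3596*l^4 + 9.5676*l^3 + 6.06*l^2 - 20.2392*l + 12.4656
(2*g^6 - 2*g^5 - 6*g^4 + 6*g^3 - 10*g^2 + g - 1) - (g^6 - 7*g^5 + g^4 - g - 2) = g^6 + 5*g^5 - 7*g^4 + 6*g^3 - 10*g^2 + 2*g + 1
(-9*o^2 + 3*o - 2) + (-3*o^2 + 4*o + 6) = -12*o^2 + 7*o + 4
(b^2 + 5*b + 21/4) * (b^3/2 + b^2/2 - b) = b^5/2 + 3*b^4 + 33*b^3/8 - 19*b^2/8 - 21*b/4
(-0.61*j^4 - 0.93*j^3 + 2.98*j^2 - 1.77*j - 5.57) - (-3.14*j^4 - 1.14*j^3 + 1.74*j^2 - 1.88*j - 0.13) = 2.53*j^4 + 0.21*j^3 + 1.24*j^2 + 0.11*j - 5.44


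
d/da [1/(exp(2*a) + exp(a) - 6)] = (-2*exp(a) - 1)*exp(a)/(exp(2*a) + exp(a) - 6)^2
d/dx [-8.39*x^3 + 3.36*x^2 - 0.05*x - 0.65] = -25.17*x^2 + 6.72*x - 0.05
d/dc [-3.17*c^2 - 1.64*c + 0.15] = -6.34*c - 1.64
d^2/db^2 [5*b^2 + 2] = 10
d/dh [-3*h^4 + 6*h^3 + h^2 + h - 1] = -12*h^3 + 18*h^2 + 2*h + 1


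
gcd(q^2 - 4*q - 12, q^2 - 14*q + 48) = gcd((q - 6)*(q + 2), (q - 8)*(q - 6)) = q - 6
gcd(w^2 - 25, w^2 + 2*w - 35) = w - 5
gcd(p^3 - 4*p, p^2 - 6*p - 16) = p + 2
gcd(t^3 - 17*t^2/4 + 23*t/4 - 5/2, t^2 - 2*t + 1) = t - 1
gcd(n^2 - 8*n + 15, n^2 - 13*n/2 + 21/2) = n - 3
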